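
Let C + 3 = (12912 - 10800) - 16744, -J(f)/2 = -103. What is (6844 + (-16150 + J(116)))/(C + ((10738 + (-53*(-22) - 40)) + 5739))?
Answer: -325/106 ≈ -3.0660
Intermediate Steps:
J(f) = 206 (J(f) = -2*(-103) = 206)
C = -14635 (C = -3 + ((12912 - 10800) - 16744) = -3 + (2112 - 16744) = -3 - 14632 = -14635)
(6844 + (-16150 + J(116)))/(C + ((10738 + (-53*(-22) - 40)) + 5739)) = (6844 + (-16150 + 206))/(-14635 + ((10738 + (-53*(-22) - 40)) + 5739)) = (6844 - 15944)/(-14635 + ((10738 + (1166 - 40)) + 5739)) = -9100/(-14635 + ((10738 + 1126) + 5739)) = -9100/(-14635 + (11864 + 5739)) = -9100/(-14635 + 17603) = -9100/2968 = -9100*1/2968 = -325/106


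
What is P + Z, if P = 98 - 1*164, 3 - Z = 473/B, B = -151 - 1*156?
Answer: -18868/307 ≈ -61.459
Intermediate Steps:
B = -307 (B = -151 - 156 = -307)
Z = 1394/307 (Z = 3 - 473/(-307) = 3 - 473*(-1)/307 = 3 - 1*(-473/307) = 3 + 473/307 = 1394/307 ≈ 4.5407)
P = -66 (P = 98 - 164 = -66)
P + Z = -66 + 1394/307 = -18868/307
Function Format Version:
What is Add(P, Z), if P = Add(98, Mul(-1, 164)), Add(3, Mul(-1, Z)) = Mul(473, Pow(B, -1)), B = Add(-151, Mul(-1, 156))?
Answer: Rational(-18868, 307) ≈ -61.459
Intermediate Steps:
B = -307 (B = Add(-151, -156) = -307)
Z = Rational(1394, 307) (Z = Add(3, Mul(-1, Mul(473, Pow(-307, -1)))) = Add(3, Mul(-1, Mul(473, Rational(-1, 307)))) = Add(3, Mul(-1, Rational(-473, 307))) = Add(3, Rational(473, 307)) = Rational(1394, 307) ≈ 4.5407)
P = -66 (P = Add(98, -164) = -66)
Add(P, Z) = Add(-66, Rational(1394, 307)) = Rational(-18868, 307)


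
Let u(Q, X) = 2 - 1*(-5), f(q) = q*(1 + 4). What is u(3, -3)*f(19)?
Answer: 665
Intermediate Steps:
f(q) = 5*q (f(q) = q*5 = 5*q)
u(Q, X) = 7 (u(Q, X) = 2 + 5 = 7)
u(3, -3)*f(19) = 7*(5*19) = 7*95 = 665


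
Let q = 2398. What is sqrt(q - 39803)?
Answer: I*sqrt(37405) ≈ 193.4*I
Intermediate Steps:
sqrt(q - 39803) = sqrt(2398 - 39803) = sqrt(-37405) = I*sqrt(37405)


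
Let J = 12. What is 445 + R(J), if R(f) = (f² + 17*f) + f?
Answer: 805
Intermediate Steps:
R(f) = f² + 18*f
445 + R(J) = 445 + 12*(18 + 12) = 445 + 12*30 = 445 + 360 = 805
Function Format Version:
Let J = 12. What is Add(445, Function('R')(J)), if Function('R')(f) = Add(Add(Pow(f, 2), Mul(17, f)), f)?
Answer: 805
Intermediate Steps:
Function('R')(f) = Add(Pow(f, 2), Mul(18, f))
Add(445, Function('R')(J)) = Add(445, Mul(12, Add(18, 12))) = Add(445, Mul(12, 30)) = Add(445, 360) = 805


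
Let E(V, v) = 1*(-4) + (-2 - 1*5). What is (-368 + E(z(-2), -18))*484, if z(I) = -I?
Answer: -183436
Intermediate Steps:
E(V, v) = -11 (E(V, v) = -4 + (-2 - 5) = -4 - 7 = -11)
(-368 + E(z(-2), -18))*484 = (-368 - 11)*484 = -379*484 = -183436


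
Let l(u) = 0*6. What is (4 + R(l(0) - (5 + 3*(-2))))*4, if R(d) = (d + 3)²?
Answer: 80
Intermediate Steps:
l(u) = 0
R(d) = (3 + d)²
(4 + R(l(0) - (5 + 3*(-2))))*4 = (4 + (3 + (0 - (5 + 3*(-2))))²)*4 = (4 + (3 + (0 - (5 - 6)))²)*4 = (4 + (3 + (0 - 1*(-1)))²)*4 = (4 + (3 + (0 + 1))²)*4 = (4 + (3 + 1)²)*4 = (4 + 4²)*4 = (4 + 16)*4 = 20*4 = 80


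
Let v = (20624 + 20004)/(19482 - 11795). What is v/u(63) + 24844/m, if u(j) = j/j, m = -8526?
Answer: 77709250/32769681 ≈ 2.3714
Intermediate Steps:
u(j) = 1
v = 40628/7687 ≈ 5.2853
v/u(63) + 24844/m = (40628/7687)/1 + 24844/(-8526) = (40628/7687)*1 + 24844*(-1/8526) = 40628/7687 - 12422/4263 = 77709250/32769681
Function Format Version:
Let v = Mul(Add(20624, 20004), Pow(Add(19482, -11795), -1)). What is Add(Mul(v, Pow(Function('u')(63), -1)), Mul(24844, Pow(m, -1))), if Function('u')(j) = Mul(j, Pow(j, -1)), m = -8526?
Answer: Rational(77709250, 32769681) ≈ 2.3714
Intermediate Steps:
Function('u')(j) = 1
v = Rational(40628, 7687) (v = Mul(40628, Pow(7687, -1)) = Mul(40628, Rational(1, 7687)) = Rational(40628, 7687) ≈ 5.2853)
Add(Mul(v, Pow(Function('u')(63), -1)), Mul(24844, Pow(m, -1))) = Add(Mul(Rational(40628, 7687), Pow(1, -1)), Mul(24844, Pow(-8526, -1))) = Add(Mul(Rational(40628, 7687), 1), Mul(24844, Rational(-1, 8526))) = Add(Rational(40628, 7687), Rational(-12422, 4263)) = Rational(77709250, 32769681)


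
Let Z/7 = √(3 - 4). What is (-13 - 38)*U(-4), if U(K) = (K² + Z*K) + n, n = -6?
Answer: -510 + 1428*I ≈ -510.0 + 1428.0*I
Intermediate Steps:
Z = 7*I (Z = 7*√(3 - 4) = 7*√(-1) = 7*I ≈ 7.0*I)
U(K) = -6 + K² + 7*I*K (U(K) = (K² + (7*I)*K) - 6 = (K² + 7*I*K) - 6 = -6 + K² + 7*I*K)
(-13 - 38)*U(-4) = (-13 - 38)*(-6 + (-4)² + 7*I*(-4)) = -51*(-6 + 16 - 28*I) = -51*(10 - 28*I) = -510 + 1428*I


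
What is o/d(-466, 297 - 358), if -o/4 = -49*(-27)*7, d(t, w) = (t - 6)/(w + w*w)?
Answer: 16947630/59 ≈ 2.8725e+5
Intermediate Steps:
d(t, w) = (-6 + t)/(w + w²)
o = -37044 (o = -4*(-49*(-27))*7 = -5292*7 = -4*9261 = -37044)
o/d(-466, 297 - 358) = -37044*(1 + (297 - 358))*(297 - 358)/(-6 - 466) = -37044/(-472/(-61*(1 - 61))) = -37044/((-1/61*(-472)/(-60))) = -37044/((-1/61*(-1/60)*(-472))) = -37044/(-118/915) = -37044*(-915/118) = 16947630/59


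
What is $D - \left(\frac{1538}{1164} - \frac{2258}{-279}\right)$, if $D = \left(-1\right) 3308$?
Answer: $- \frac{179558377}{54126} \approx -3317.4$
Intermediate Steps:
$D = -3308$
$D - \left(\frac{1538}{1164} - \frac{2258}{-279}\right) = -3308 - \left(\frac{1538}{1164} - \frac{2258}{-279}\right) = -3308 - \left(1538 \cdot \frac{1}{1164} - - \frac{2258}{279}\right) = -3308 - \left(\frac{769}{582} + \frac{2258}{279}\right) = -3308 - \frac{509569}{54126} = - \frac{179558377}{54126}$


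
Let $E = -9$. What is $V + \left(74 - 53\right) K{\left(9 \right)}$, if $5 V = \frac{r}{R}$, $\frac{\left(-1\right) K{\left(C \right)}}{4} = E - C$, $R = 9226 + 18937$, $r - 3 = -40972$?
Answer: $\frac{212871311}{140815} \approx 1511.7$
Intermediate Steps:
$r = -40969$ ($r = 3 - 40972 = -40969$)
$R = 28163$
$K{\left(C \right)} = 36 + 4 C$ ($K{\left(C \right)} = - 4 \left(-9 - C\right) = 36 + 4 C$)
$V = - \frac{40969}{140815}$ ($V = \frac{\left(-40969\right) \frac{1}{28163}}{5} = \frac{1}{5} \left(- \frac{40969}{28163}\right) = - \frac{40969}{140815} \approx -0.29094$)
$V + \left(74 - 53\right) K{\left(9 \right)} = - \frac{40969}{140815} + \left(74 - 53\right) \left(36 + 4 \cdot 9\right) = - \frac{40969}{140815} + 21 \left(36 + 36\right) = - \frac{40969}{140815} + 21 \cdot 72 = - \frac{40969}{140815} + 1512 = \frac{212871311}{140815}$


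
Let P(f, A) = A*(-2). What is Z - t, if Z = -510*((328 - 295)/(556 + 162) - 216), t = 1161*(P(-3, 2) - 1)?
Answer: 41623020/359 ≈ 1.1594e+5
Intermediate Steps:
P(f, A) = -2*A
t = -5805 (t = 1161*(-2*2 - 1) = 1161*(-4 - 1) = 1161*(-5) = -5805)
Z = 39539025/359 (Z = -510*(33/718 - 216) = -510*(-155055/718) = 39539025/359 ≈ 1.1014e+5)
Z - t = 39539025/359 - 1*(-5805) = 39539025/359 + 5805 = 41623020/359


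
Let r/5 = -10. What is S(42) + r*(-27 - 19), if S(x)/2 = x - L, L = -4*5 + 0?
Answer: 2424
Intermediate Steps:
r = -50 (r = 5*(-10) = -50)
L = -20 (L = -20 + 0 = -20)
S(x) = 40 + 2*x (S(x) = 2*(x - 1*(-20)) = 2*(x + 20) = 2*(20 + x) = 40 + 2*x)
S(42) + r*(-27 - 19) = (40 + 2*42) - 50*(-27 - 19) = (40 + 84) - 50*(-46) = 124 + 2300 = 2424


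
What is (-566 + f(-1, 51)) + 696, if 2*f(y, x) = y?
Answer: 259/2 ≈ 129.50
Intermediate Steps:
f(y, x) = y/2
(-566 + f(-1, 51)) + 696 = (-566 + (½)*(-1)) + 696 = (-566 - ½) + 696 = -1133/2 + 696 = 259/2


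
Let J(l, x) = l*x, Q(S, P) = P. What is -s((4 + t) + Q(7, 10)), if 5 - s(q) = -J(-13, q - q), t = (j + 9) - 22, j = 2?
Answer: -5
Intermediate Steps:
t = -11 (t = (2 + 9) - 22 = 11 - 22 = -11)
s(q) = 5 (s(q) = 5 - (-1)*(-13*(q - q)) = 5 - (-1)*(-13*0) = 5 - (-1)*0 = 5 - 1*0 = 5 + 0 = 5)
-s((4 + t) + Q(7, 10)) = -1*5 = -5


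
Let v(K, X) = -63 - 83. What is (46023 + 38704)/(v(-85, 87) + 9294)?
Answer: 84727/9148 ≈ 9.2618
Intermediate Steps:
v(K, X) = -146
(46023 + 38704)/(v(-85, 87) + 9294) = (46023 + 38704)/(-146 + 9294) = 84727/9148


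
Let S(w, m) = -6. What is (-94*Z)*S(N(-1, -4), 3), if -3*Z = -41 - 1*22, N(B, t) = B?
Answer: 11844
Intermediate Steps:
Z = 21 (Z = -(-41 - 1*22)/3 = -(-41 - 22)/3 = -1/3*(-63) = 21)
(-94*Z)*S(N(-1, -4), 3) = -94*21*(-6) = -1974*(-6) = 11844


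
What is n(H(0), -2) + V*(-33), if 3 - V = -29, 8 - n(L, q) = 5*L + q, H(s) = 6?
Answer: -1076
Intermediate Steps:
n(L, q) = 8 - q - 5*L (n(L, q) = 8 - (5*L + q) = 8 - (q + 5*L) = 8 + (-q - 5*L) = 8 - q - 5*L)
V = 32 (V = 3 - 1*(-29) = 3 + 29 = 32)
n(H(0), -2) + V*(-33) = (8 - 1*(-2) - 5*6) + 32*(-33) = (8 + 2 - 30) - 1056 = -20 - 1056 = -1076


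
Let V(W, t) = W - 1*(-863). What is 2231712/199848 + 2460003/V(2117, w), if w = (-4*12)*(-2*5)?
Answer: 20761549221/24814460 ≈ 836.67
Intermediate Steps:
w = 480 (w = -48*(-10) = 480)
V(W, t) = 863 + W (V(W, t) = W + 863 = 863 + W)
2231712/199848 + 2460003/V(2117, w) = 2231712/199848 + 2460003/(863 + 2117) = 2231712*(1/199848) + 2460003/2980 = 92988/8327 + 2460003*(1/2980) = 92988/8327 + 2460003/2980 = 20761549221/24814460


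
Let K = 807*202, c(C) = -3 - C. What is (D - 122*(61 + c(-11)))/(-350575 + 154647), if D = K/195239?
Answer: 205419861/4781598349 ≈ 0.042961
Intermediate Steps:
K = 163014
D = 163014/195239 ≈ 0.83495
(D - 122*(61 + c(-11)))/(-350575 + 154647) = (163014/195239 - 122*(61 + (-3 - 1*(-11))))/(-350575 + 154647) = (163014/195239 - 122*(61 + (-3 + 11)))/(-195928) = (163014/195239 - 122*(61 + 8))*(-1/195928) = (163014/195239 - 122*69)*(-1/195928) = (163014/195239 - 8418)*(-1/195928) = -1643358888/195239*(-1/195928) = 205419861/4781598349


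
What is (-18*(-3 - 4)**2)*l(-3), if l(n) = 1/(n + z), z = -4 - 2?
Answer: 98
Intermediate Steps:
z = -6
l(n) = 1/(-6 + n) (l(n) = 1/(n - 6) = 1/(-6 + n))
(-18*(-3 - 4)**2)*l(-3) = (-18*(-3 - 4)**2)/(-6 - 3) = -18*(-7)**2/(-9) = -18*49*(-1/9) = -882*(-1/9) = 98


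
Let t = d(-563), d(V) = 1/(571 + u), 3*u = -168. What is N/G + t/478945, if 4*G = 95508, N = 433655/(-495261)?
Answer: -106952075050228/2916800746335587475 ≈ -3.6668e-5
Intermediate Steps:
u = -56 (u = (⅓)*(-168) = -56)
N = -433655/495261 (N = 433655*(-1/495261) = -433655/495261 ≈ -0.87561)
G = 23877 (G = (¼)*95508 = 23877)
d(V) = 1/515 (d(V) = 1/(571 - 56) = 1/515)
t = 1/515 ≈ 0.0019417
N/G + t/478945 = -433655/495261/23877 + (1/515)/478945 = -433655/495261*1/23877 + (1/515)*(1/478945) = -433655/11825346897 + 1/246656675 = -106952075050228/2916800746335587475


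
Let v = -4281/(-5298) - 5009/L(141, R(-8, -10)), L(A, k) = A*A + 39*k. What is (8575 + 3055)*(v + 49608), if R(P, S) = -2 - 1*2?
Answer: 2009759059527403/3483435 ≈ 5.7695e+8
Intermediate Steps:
R(P, S) = -4 (R(P, S) = -2 - 2 = -4)
L(A, k) = A² + 39*k
v = 19301681/34834350 (v = -4281/(-5298) - 5009/(141² + 39*(-4)) = -4281*(-1/5298) - 5009/(19881 - 156) = 1427/1766 - 5009/19725 = 19301681/34834350 ≈ 0.55410)
(8575 + 3055)*(v + 49608) = (8575 + 3055)*(19301681/34834350 + 49608) = 11630*(1728081736481/34834350) = 2009759059527403/3483435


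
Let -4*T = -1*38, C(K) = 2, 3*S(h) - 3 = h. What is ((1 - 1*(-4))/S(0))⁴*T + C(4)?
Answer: 11879/2 ≈ 5939.5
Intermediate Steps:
S(h) = 1 + h/3
T = 19/2 (T = -(-1)*38/4 = -¼*(-38) = 19/2 ≈ 9.5000)
((1 - 1*(-4))/S(0))⁴*T + C(4) = ((1 - 1*(-4))/(1 + (⅓)*0))⁴*(19/2) + 2 = ((1 + 4)/(1 + 0))⁴*(19/2) + 2 = (5/1)⁴*(19/2) + 2 = (5*1)⁴*(19/2) + 2 = 5⁴*(19/2) + 2 = 625*(19/2) + 2 = 11875/2 + 2 = 11879/2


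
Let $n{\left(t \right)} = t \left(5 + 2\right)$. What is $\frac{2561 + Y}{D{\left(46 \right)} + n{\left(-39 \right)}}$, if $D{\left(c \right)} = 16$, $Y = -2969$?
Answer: $\frac{408}{257} \approx 1.5875$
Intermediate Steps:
$n{\left(t \right)} = 7 t$ ($n{\left(t \right)} = t 7 = 7 t$)
$\frac{2561 + Y}{D{\left(46 \right)} + n{\left(-39 \right)}} = \frac{2561 - 2969}{16 + 7 \left(-39\right)} = - \frac{408}{16 - 273} = - \frac{408}{-257} = \left(-408\right) \left(- \frac{1}{257}\right) = \frac{408}{257}$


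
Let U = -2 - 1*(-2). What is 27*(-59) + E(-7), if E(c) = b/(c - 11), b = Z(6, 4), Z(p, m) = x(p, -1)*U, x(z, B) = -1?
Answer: -1593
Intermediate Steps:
U = 0 (U = -2 + 2 = 0)
Z(p, m) = 0 (Z(p, m) = -1*0 = 0)
b = 0
E(c) = 0 (E(c) = 0/(c - 11) = 0/(-11 + c) = 0)
27*(-59) + E(-7) = 27*(-59) + 0 = -1593 + 0 = -1593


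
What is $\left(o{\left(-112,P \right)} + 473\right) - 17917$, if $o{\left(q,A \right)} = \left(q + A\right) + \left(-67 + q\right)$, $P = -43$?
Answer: $-17778$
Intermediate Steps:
$o{\left(q,A \right)} = -67 + A + 2 q$ ($o{\left(q,A \right)} = \left(A + q\right) + \left(-67 + q\right) = -67 + A + 2 q$)
$\left(o{\left(-112,P \right)} + 473\right) - 17917 = \left(\left(-67 - 43 + 2 \left(-112\right)\right) + 473\right) - 17917 = \left(\left(-67 - 43 - 224\right) + 473\right) - 17917 = \left(-334 + 473\right) - 17917 = 139 - 17917 = -17778$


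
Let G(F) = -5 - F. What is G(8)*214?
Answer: -2782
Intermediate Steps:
G(8)*214 = (-5 - 1*8)*214 = (-5 - 8)*214 = -13*214 = -2782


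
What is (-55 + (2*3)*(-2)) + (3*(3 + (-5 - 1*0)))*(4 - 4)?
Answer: -67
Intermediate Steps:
(-55 + (2*3)*(-2)) + (3*(3 + (-5 - 1*0)))*(4 - 4) = (-55 + 6*(-2)) + (3*(3 + (-5 + 0)))*0 = (-55 - 12) + (3*(3 - 5))*0 = -67 + (3*(-2))*0 = -67 - 6*0 = -67 + 0 = -67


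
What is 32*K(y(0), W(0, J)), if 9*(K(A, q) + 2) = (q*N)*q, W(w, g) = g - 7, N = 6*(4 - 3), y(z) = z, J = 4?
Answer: 128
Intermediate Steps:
N = 6 (N = 6*1 = 6)
W(w, g) = -7 + g
K(A, q) = -2 + 2*q²/3 (K(A, q) = -2 + ((q*6)*q)/9 = -2 + ((6*q)*q)/9 = -2 + (6*q²)/9 = -2 + 2*q²/3)
32*K(y(0), W(0, J)) = 32*(-2 + 2*(-7 + 4)²/3) = 32*(-2 + (⅔)*(-3)²) = 32*(-2 + (⅔)*9) = 32*(-2 + 6) = 32*4 = 128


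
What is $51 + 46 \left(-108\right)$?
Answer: $-4917$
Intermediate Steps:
$51 + 46 \left(-108\right) = 51 - 4968 = -4917$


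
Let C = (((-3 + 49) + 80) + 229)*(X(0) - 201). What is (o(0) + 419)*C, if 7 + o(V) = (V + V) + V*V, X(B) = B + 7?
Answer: -28374440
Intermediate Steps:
X(B) = 7 + B
o(V) = -7 + V² + 2*V (o(V) = -7 + ((V + V) + V*V) = -7 + (2*V + V²) = -7 + (V² + 2*V) = -7 + V² + 2*V)
C = -68870 (C = (((-3 + 49) + 80) + 229)*((7 + 0) - 201) = ((46 + 80) + 229)*(7 - 201) = (126 + 229)*(-194) = 355*(-194) = -68870)
(o(0) + 419)*C = ((-7 + 0² + 2*0) + 419)*(-68870) = ((-7 + 0 + 0) + 419)*(-68870) = (-7 + 419)*(-68870) = 412*(-68870) = -28374440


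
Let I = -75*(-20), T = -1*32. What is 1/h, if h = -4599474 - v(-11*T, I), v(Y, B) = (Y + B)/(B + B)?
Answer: -750/3449605963 ≈ -2.1742e-7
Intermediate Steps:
T = -32
I = 1500
v(Y, B) = (B + Y)/(2*B) (v(Y, B) = (B + Y)/((2*B)) = (B + Y)*(1/(2*B)) = (B + Y)/(2*B))
h = -3449605963/750 (h = -4599474 - (1500 - 11*(-32))/(2*1500) = -4599474 - (1500 + 352)/(2*1500) = -4599474 - 1852/(2*1500) = -4599474 - 1*463/750 = -4599474 - 463/750 = -3449605963/750 ≈ -4.5995e+6)
1/h = 1/(-3449605963/750) = -750/3449605963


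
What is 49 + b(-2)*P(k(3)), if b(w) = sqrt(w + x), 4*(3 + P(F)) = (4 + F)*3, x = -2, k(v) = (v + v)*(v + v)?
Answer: 49 + 54*I ≈ 49.0 + 54.0*I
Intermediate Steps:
k(v) = 4*v**2 (k(v) = (2*v)*(2*v) = 4*v**2)
P(F) = 3*F/4 (P(F) = -3 + ((4 + F)*3)/4 = -3 + (12 + 3*F)/4 = -3 + (3 + 3*F/4) = 3*F/4)
b(w) = sqrt(-2 + w) (b(w) = sqrt(w - 2) = sqrt(-2 + w))
49 + b(-2)*P(k(3)) = 49 + sqrt(-2 - 2)*(3*(4*3**2)/4) = 49 + sqrt(-4)*(3*(4*9)/4) = 49 + (2*I)*((3/4)*36) = 49 + (2*I)*27 = 49 + 54*I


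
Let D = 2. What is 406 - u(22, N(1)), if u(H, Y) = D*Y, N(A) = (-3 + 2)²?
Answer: 404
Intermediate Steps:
N(A) = 1 (N(A) = (-1)² = 1)
u(H, Y) = 2*Y
406 - u(22, N(1)) = 406 - 2 = 404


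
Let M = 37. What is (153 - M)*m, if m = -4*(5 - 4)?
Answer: -464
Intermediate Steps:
m = -4 (m = -4*1 = -4)
(153 - M)*m = (153 - 1*37)*(-4) = (153 - 37)*(-4) = 116*(-4) = -464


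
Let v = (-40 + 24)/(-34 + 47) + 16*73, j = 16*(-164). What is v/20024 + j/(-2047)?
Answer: 89263448/66607333 ≈ 1.3401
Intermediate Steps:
j = -2624
v = 15168/13 (v = -16/13 + 1168 = 15168/13 ≈ 1166.8)
v/20024 + j/(-2047) = (15168/13)/20024 - 2624/(-2047) = (15168/13)*(1/20024) - 2624*(-1/2047) = 1896/32539 + 2624/2047 = 89263448/66607333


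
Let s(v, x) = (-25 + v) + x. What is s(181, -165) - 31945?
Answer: -31954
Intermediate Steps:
s(v, x) = -25 + v + x
s(181, -165) - 31945 = (-25 + 181 - 165) - 31945 = -9 - 31945 = -31954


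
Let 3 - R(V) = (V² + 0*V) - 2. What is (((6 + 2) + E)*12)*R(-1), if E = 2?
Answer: 480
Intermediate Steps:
R(V) = 5 - V² (R(V) = 3 - ((V² + 0*V) - 2) = 3 - ((V² + 0) - 2) = 3 - (V² - 2) = 3 - (-2 + V²) = 3 + (2 - V²) = 5 - V²)
(((6 + 2) + E)*12)*R(-1) = (((6 + 2) + 2)*12)*(5 - 1*(-1)²) = ((8 + 2)*12)*(5 - 1*1) = (10*12)*(5 - 1) = 120*4 = 480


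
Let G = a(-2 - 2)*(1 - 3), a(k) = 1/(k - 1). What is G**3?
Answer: 8/125 ≈ 0.064000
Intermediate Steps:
a(k) = 1/(-1 + k)
G = 2/5 (G = (1 - 3)/(-1 + (-2 - 2)) = -2/(-1 - 4) = -2/(-5) = -1/5*(-2) = 2/5 ≈ 0.40000)
G**3 = (2/5)**3 = 8/125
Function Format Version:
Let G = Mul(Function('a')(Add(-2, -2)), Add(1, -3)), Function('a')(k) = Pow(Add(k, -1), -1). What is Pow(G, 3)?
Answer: Rational(8, 125) ≈ 0.064000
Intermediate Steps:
Function('a')(k) = Pow(Add(-1, k), -1)
G = Rational(2, 5) (G = Mul(Pow(Add(-1, Add(-2, -2)), -1), Add(1, -3)) = Mul(Pow(Add(-1, -4), -1), -2) = Mul(Pow(-5, -1), -2) = Mul(Rational(-1, 5), -2) = Rational(2, 5) ≈ 0.40000)
Pow(G, 3) = Pow(Rational(2, 5), 3) = Rational(8, 125)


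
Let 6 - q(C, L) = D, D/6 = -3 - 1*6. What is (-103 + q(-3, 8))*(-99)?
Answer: 4257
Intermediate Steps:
D = -54 (D = 6*(-3 - 1*6) = 6*(-3 - 6) = 6*(-9) = -54)
q(C, L) = 60 (q(C, L) = 6 - 1*(-54) = 6 + 54 = 60)
(-103 + q(-3, 8))*(-99) = (-103 + 60)*(-99) = -43*(-99) = 4257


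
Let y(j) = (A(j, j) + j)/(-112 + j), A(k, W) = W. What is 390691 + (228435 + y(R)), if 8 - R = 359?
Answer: 286656040/463 ≈ 6.1913e+5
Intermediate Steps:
R = -351 (R = 8 - 1*359 = 8 - 359 = -351)
y(j) = 2*j/(-112 + j) (y(j) = (j + j)/(-112 + j) = (2*j)/(-112 + j) = 2*j/(-112 + j))
390691 + (228435 + y(R)) = 390691 + (228435 + 2*(-351)/(-112 - 351)) = 390691 + (228435 + 2*(-351)/(-463)) = 390691 + (228435 + 2*(-351)*(-1/463)) = 390691 + (228435 + 702/463) = 390691 + 105766107/463 = 286656040/463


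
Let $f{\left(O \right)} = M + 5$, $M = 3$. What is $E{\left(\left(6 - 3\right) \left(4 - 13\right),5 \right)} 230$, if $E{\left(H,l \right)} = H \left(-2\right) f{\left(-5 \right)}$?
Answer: $99360$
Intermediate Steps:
$f{\left(O \right)} = 8$ ($f{\left(O \right)} = 3 + 5 = 8$)
$E{\left(H,l \right)} = - 16 H$ ($E{\left(H,l \right)} = H \left(-2\right) 8 = - 2 H 8 = - 16 H$)
$E{\left(\left(6 - 3\right) \left(4 - 13\right),5 \right)} 230 = - 16 \left(6 - 3\right) \left(4 - 13\right) 230 = - 16 \cdot 3 \left(-9\right) 230 = \left(-16\right) \left(-27\right) 230 = 432 \cdot 230 = 99360$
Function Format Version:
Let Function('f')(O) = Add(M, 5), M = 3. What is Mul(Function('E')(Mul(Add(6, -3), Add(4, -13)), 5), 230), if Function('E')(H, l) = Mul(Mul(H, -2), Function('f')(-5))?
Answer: 99360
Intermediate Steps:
Function('f')(O) = 8 (Function('f')(O) = Add(3, 5) = 8)
Function('E')(H, l) = Mul(-16, H) (Function('E')(H, l) = Mul(Mul(H, -2), 8) = Mul(Mul(-2, H), 8) = Mul(-16, H))
Mul(Function('E')(Mul(Add(6, -3), Add(4, -13)), 5), 230) = Mul(Mul(-16, Mul(Add(6, -3), Add(4, -13))), 230) = Mul(Mul(-16, Mul(3, -9)), 230) = Mul(Mul(-16, -27), 230) = Mul(432, 230) = 99360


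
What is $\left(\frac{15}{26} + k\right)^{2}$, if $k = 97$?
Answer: $\frac{6436369}{676} \approx 9521.3$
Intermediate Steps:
$\left(\frac{15}{26} + k\right)^{2} = \left(\frac{15}{26} + 97\right)^{2} = \left(\frac{2537}{26}\right)^{2} = \frac{6436369}{676}$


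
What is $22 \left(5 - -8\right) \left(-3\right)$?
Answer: $-858$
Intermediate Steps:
$22 \left(5 - -8\right) \left(-3\right) = 22 \left(5 + 8\right) \left(-3\right) = 22 \cdot 13 \left(-3\right) = 22 \left(-39\right) = -858$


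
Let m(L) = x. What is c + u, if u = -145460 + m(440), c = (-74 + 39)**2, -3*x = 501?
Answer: -144402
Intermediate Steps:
x = -167 (x = -1/3*501 = -167)
m(L) = -167
c = 1225 (c = (-35)**2 = 1225)
u = -145627 (u = -145460 - 167 = -145627)
c + u = 1225 - 145627 = -144402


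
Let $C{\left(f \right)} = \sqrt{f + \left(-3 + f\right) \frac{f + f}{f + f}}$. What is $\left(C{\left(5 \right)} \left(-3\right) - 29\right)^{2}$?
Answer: $904 + 174 \sqrt{7} \approx 1364.4$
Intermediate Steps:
$C{\left(f \right)} = \sqrt{-3 + 2 f}$ ($C{\left(f \right)} = \sqrt{f + \left(-3 + f\right) \frac{2 f}{2 f}} = \sqrt{f + \left(-3 + f\right) 2 f \frac{1}{2 f}} = \sqrt{f + \left(-3 + f\right) 1} = \sqrt{f + \left(-3 + f\right)} = \sqrt{-3 + 2 f}$)
$\left(C{\left(5 \right)} \left(-3\right) - 29\right)^{2} = \left(\sqrt{-3 + 2 \cdot 5} \left(-3\right) - 29\right)^{2} = \left(\sqrt{-3 + 10} \left(-3\right) - 29\right)^{2} = \left(\sqrt{7} \left(-3\right) - 29\right)^{2} = \left(- 3 \sqrt{7} - 29\right)^{2} = \left(-29 - 3 \sqrt{7}\right)^{2}$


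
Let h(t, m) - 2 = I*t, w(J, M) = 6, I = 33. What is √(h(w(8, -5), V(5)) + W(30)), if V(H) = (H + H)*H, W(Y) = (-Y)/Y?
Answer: √199 ≈ 14.107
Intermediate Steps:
W(Y) = -1
V(H) = 2*H² (V(H) = (2*H)*H = 2*H²)
h(t, m) = 2 + 33*t
√(h(w(8, -5), V(5)) + W(30)) = √((2 + 33*6) - 1) = √((2 + 198) - 1) = √(200 - 1) = √199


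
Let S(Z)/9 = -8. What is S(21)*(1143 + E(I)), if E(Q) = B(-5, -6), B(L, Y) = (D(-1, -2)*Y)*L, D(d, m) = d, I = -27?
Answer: -80136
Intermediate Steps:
S(Z) = -72 (S(Z) = 9*(-8) = -72)
B(L, Y) = -L*Y (B(L, Y) = (-Y)*L = -L*Y)
E(Q) = -30 (E(Q) = -1*(-5)*(-6) = -30)
S(21)*(1143 + E(I)) = -72*(1143 - 30) = -72*1113 = -80136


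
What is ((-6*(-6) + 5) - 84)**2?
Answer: 1849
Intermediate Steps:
((-6*(-6) + 5) - 84)**2 = ((36 + 5) - 84)**2 = (41 - 84)**2 = (-43)**2 = 1849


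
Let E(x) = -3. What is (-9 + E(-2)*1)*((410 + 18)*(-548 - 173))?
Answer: 3703056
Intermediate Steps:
(-9 + E(-2)*1)*((410 + 18)*(-548 - 173)) = (-9 - 3*1)*((410 + 18)*(-548 - 173)) = (-9 - 3)*(428*(-721)) = -12*(-308588) = 3703056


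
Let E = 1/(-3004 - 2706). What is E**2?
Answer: 1/32604100 ≈ 3.0671e-8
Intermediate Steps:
E = -1/5710 (E = 1/(-5710) = -1/5710 ≈ -0.00017513)
E**2 = (-1/5710)**2 = 1/32604100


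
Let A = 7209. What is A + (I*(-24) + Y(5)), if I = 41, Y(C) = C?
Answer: 6230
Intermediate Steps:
A + (I*(-24) + Y(5)) = 7209 + (41*(-24) + 5) = 7209 + (-984 + 5) = 7209 - 979 = 6230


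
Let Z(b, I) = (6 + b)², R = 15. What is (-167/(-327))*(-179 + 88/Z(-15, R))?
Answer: -2406637/26487 ≈ -90.861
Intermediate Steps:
(-167/(-327))*(-179 + 88/Z(-15, R)) = (-167/(-327))*(-179 + 88/((6 - 15)²)) = (-167*(-1/327))*(-179 + 88/((-9)²)) = 167*(-179 + 88/81)/327 = (167/327)*(-14411/81) = -2406637/26487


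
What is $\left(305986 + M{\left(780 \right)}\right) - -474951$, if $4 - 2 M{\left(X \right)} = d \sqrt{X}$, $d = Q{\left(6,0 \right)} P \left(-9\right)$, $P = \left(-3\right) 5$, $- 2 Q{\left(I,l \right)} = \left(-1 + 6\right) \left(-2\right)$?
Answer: $780939 - 675 \sqrt{195} \approx 7.7151 \cdot 10^{5}$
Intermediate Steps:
$Q{\left(I,l \right)} = 5$ ($Q{\left(I,l \right)} = - \frac{\left(-1 + 6\right) \left(-2\right)}{2} = - \frac{5 \left(-2\right)}{2} = \left(- \frac{1}{2}\right) \left(-10\right) = 5$)
$P = -15$
$d = 675$ ($d = 5 \left(-15\right) \left(-9\right) = \left(-75\right) \left(-9\right) = 675$)
$M{\left(X \right)} = 2 - \frac{675 \sqrt{X}}{2}$
$\left(305986 + M{\left(780 \right)}\right) - -474951 = \left(305986 + \left(2 - \frac{675 \sqrt{780}}{2}\right)\right) - -474951 = \left(305986 + \left(2 - \frac{675 \cdot 2 \sqrt{195}}{2}\right)\right) + \left(-773852 + 1248803\right) = \left(305986 + \left(2 - 675 \sqrt{195}\right)\right) + 474951 = \left(305988 - 675 \sqrt{195}\right) + 474951 = 780939 - 675 \sqrt{195}$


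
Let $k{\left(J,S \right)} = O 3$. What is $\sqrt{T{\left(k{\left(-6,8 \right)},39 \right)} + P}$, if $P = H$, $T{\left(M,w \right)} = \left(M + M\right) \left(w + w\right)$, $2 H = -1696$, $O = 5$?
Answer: $2 \sqrt{373} \approx 38.626$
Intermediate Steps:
$H = -848$ ($H = \frac{1}{2} \left(-1696\right) = -848$)
$k{\left(J,S \right)} = 15$ ($k{\left(J,S \right)} = 5 \cdot 3 = 15$)
$T{\left(M,w \right)} = 4 M w$ ($T{\left(M,w \right)} = 2 M 2 w = 4 M w$)
$P = -848$
$\sqrt{T{\left(k{\left(-6,8 \right)},39 \right)} + P} = \sqrt{4 \cdot 15 \cdot 39 - 848} = \sqrt{2340 - 848} = \sqrt{1492} = 2 \sqrt{373}$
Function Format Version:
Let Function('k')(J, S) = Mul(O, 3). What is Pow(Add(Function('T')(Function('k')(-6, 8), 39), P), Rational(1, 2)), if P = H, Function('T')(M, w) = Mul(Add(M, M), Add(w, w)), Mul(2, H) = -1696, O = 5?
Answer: Mul(2, Pow(373, Rational(1, 2))) ≈ 38.626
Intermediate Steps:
H = -848 (H = Mul(Rational(1, 2), -1696) = -848)
Function('k')(J, S) = 15 (Function('k')(J, S) = Mul(5, 3) = 15)
Function('T')(M, w) = Mul(4, M, w) (Function('T')(M, w) = Mul(Mul(2, M), Mul(2, w)) = Mul(4, M, w))
P = -848
Pow(Add(Function('T')(Function('k')(-6, 8), 39), P), Rational(1, 2)) = Pow(Add(Mul(4, 15, 39), -848), Rational(1, 2)) = Pow(Add(2340, -848), Rational(1, 2)) = Pow(1492, Rational(1, 2)) = Mul(2, Pow(373, Rational(1, 2)))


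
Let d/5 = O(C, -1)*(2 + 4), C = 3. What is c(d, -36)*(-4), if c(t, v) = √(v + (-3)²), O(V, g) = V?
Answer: -12*I*√3 ≈ -20.785*I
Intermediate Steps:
d = 90 (d = 5*(3*(2 + 4)) = 5*(3*6) = 5*18 = 90)
c(t, v) = √(9 + v) (c(t, v) = √(v + 9) = √(9 + v))
c(d, -36)*(-4) = √(9 - 36)*(-4) = √(-27)*(-4) = (3*I*√3)*(-4) = -12*I*√3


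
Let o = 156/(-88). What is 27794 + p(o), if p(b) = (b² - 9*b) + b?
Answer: 13460681/484 ≈ 27811.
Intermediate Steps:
o = -39/22 (o = 156*(-1/88) = -39/22 ≈ -1.7727)
p(b) = b² - 8*b
27794 + p(o) = 27794 - 39*(-8 - 39/22)/22 = 27794 - 39/22*(-215/22) = 27794 + 8385/484 = 13460681/484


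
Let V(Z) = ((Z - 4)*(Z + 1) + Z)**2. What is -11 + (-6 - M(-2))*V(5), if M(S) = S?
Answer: -495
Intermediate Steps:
V(Z) = (Z + (1 + Z)*(-4 + Z))**2 (V(Z) = ((-4 + Z)*(1 + Z) + Z)**2 = ((1 + Z)*(-4 + Z) + Z)**2 = (Z + (1 + Z)*(-4 + Z))**2)
-11 + (-6 - M(-2))*V(5) = -11 + (-6 - 1*(-2))*(4 - 1*5**2 + 2*5)**2 = -11 + (-6 + 2)*(4 - 1*25 + 10)**2 = -11 - 4*(4 - 25 + 10)**2 = -11 - 4*(-11)**2 = -11 - 4*121 = -11 - 484 = -495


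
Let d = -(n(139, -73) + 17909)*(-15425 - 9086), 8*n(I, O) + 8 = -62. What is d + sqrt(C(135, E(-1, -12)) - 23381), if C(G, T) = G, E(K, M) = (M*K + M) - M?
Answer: 1755012111/4 + I*sqrt(23246) ≈ 4.3875e+8 + 152.47*I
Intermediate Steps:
n(I, O) = -35/4 (n(I, O) = -1 + (1/8)*(-62) = -1 - 31/4 = -35/4)
E(K, M) = K*M (E(K, M) = (K*M + M) - M = (M + K*M) - M = K*M)
d = 1755012111/4 (d = -(-35/4 + 17909)*(-15425 - 9086) = -71601*(-24511)/4 = -1*(-1755012111/4) = 1755012111/4 ≈ 4.3875e+8)
d + sqrt(C(135, E(-1, -12)) - 23381) = 1755012111/4 + sqrt(135 - 23381) = 1755012111/4 + sqrt(-23246) = 1755012111/4 + I*sqrt(23246)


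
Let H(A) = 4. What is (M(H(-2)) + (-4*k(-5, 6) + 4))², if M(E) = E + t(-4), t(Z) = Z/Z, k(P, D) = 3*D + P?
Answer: 1849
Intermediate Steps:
k(P, D) = P + 3*D
t(Z) = 1
M(E) = 1 + E (M(E) = E + 1 = 1 + E)
(M(H(-2)) + (-4*k(-5, 6) + 4))² = ((1 + 4) + (-4*(-5 + 3*6) + 4))² = (5 + (-4*(-5 + 18) + 4))² = (5 + (-4*13 + 4))² = (5 + (-52 + 4))² = (5 - 48)² = (-43)² = 1849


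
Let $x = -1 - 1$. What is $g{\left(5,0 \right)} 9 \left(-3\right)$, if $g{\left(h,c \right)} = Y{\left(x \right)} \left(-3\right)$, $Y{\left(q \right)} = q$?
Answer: $-162$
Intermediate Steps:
$x = -2$
$g{\left(h,c \right)} = 6$ ($g{\left(h,c \right)} = \left(-2\right) \left(-3\right) = 6$)
$g{\left(5,0 \right)} 9 \left(-3\right) = 6 \cdot 9 \left(-3\right) = 54 \left(-3\right) = -162$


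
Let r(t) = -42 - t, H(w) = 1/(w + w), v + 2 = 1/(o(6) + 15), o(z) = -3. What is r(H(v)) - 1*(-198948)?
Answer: 4574844/23 ≈ 1.9891e+5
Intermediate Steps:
v = -23/12 (v = -2 + 1/(-3 + 15) = -2 + 1/12 = -23/12 ≈ -1.9167)
H(w) = 1/(2*w)
r(H(v)) - 1*(-198948) = (-42 - 1/(2*(-23/12))) - 1*(-198948) = (-42 - (-12)/(2*23)) + 198948 = (-42 - 1*(-6/23)) + 198948 = (-42 + 6/23) + 198948 = -960/23 + 198948 = 4574844/23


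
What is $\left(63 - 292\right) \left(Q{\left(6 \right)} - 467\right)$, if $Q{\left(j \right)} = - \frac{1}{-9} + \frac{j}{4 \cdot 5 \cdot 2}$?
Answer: $\frac{19238977}{180} \approx 1.0688 \cdot 10^{5}$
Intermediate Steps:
$Q{\left(j \right)} = \frac{1}{9} + \frac{j}{40}$ ($Q{\left(j \right)} = \left(-1\right) \left(- \frac{1}{9}\right) + \frac{j}{20 \cdot 2} = \frac{1}{9} + \frac{j}{40}$)
$\left(63 - 292\right) \left(Q{\left(6 \right)} - 467\right) = \left(63 - 292\right) \left(\left(\frac{1}{9} + \frac{1}{40} \cdot 6\right) - 467\right) = - 229 \left(\left(\frac{1}{9} + \frac{3}{20}\right) - 467\right) = - 229 \left(\frac{47}{180} - 467\right) = \left(-229\right) \left(- \frac{84013}{180}\right) = \frac{19238977}{180}$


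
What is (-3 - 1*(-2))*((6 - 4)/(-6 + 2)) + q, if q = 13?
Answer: 27/2 ≈ 13.500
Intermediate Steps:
(-3 - 1*(-2))*((6 - 4)/(-6 + 2)) + q = (-3 - 1*(-2))*((6 - 4)/(-6 + 2)) + 13 = (-3 + 2)*(2/(-4)) + 13 = -2*(-1)/4 + 13 = -1*(-½) + 13 = ½ + 13 = 27/2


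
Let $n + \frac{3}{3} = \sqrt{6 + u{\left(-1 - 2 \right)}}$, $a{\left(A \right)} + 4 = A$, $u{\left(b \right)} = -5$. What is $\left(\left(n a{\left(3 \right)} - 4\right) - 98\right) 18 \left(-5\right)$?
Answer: $9180$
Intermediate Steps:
$a{\left(A \right)} = -4 + A$
$n = 0$ ($n = -1 + \sqrt{6 - 5} = -1 + \sqrt{1} = -1 + 1 = 0$)
$\left(\left(n a{\left(3 \right)} - 4\right) - 98\right) 18 \left(-5\right) = \left(\left(0 \left(-4 + 3\right) - 4\right) - 98\right) 18 \left(-5\right) = \left(\left(0 \left(-1\right) - 4\right) - 98\right) \left(-90\right) = \left(\left(0 - 4\right) - 98\right) \left(-90\right) = \left(-4 - 98\right) \left(-90\right) = \left(-102\right) \left(-90\right) = 9180$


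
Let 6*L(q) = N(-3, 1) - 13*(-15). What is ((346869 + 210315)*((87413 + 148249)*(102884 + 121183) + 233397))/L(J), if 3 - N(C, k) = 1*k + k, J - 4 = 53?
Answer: 44132575622227776/49 ≈ 9.0066e+14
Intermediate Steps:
J = 57 (J = 4 + 53 = 57)
N(C, k) = 3 - 2*k (N(C, k) = 3 - (1*k + k) = 3 - (k + k) = 3 - 2*k)
L(q) = 98/3 (L(q) = ((3 - 2*1) - 13*(-15))/6 = ((3 - 2) + 195)/6 = (1 + 195)/6 = (⅙)*196 = 98/3)
((346869 + 210315)*((87413 + 148249)*(102884 + 121183) + 233397))/L(J) = ((346869 + 210315)*((87413 + 148249)*(102884 + 121183) + 233397))/(98/3) = (557184*(235662*224067 + 233397))*(3/98) = (557184*(52804077354 + 233397))*(3/98) = (557184*52804310751)*(3/98) = 29421717081485184*(3/98) = 44132575622227776/49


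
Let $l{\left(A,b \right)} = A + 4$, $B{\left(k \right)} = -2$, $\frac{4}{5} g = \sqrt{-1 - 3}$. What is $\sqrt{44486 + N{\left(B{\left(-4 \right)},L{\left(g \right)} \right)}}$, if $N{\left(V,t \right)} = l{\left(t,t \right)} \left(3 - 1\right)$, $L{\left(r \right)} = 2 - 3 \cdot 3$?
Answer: $8 \sqrt{695} \approx 210.9$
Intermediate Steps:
$g = \frac{5 i}{2}$ ($g = \frac{5 \sqrt{-1 - 3}}{4} = \frac{5 \sqrt{-4}}{4} = \frac{5 \cdot 2 i}{4} = \frac{5 i}{2} \approx 2.5 i$)
$L{\left(r \right)} = -7$ ($L{\left(r \right)} = 2 - 9 = -7$)
$l{\left(A,b \right)} = 4 + A$
$N{\left(V,t \right)} = 8 + 2 t$ ($N{\left(V,t \right)} = \left(4 + t\right) \left(3 - 1\right) = \left(4 + t\right) 2 = 8 + 2 t$)
$\sqrt{44486 + N{\left(B{\left(-4 \right)},L{\left(g \right)} \right)}} = \sqrt{44486 + \left(8 + 2 \left(-7\right)\right)} = \sqrt{44486 + \left(8 - 14\right)} = \sqrt{44486 - 6} = \sqrt{44480} = 8 \sqrt{695}$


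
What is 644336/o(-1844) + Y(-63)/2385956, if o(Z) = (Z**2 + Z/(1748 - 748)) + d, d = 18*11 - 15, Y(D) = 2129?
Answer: 386149261560281/2028371077865284 ≈ 0.19037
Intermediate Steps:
d = 183 (d = 198 - 15 = 183)
o(Z) = 183 + Z**2 + Z/1000 (o(Z) = (Z**2 + Z/(1748 - 748)) + 183 = (Z**2 + Z/1000) + 183 = 183 + Z**2 + Z/1000)
644336/o(-1844) + Y(-63)/2385956 = 644336/(183 + (-1844)**2 + (1/1000)*(-1844)) + 2129/2385956 = 644336/(183 + 3400336 - 461/250) + 2129*(1/2385956) = 644336/(850129289/250) + 2129/2385956 = 644336*(250/850129289) + 2129/2385956 = 161084000/850129289 + 2129/2385956 = 386149261560281/2028371077865284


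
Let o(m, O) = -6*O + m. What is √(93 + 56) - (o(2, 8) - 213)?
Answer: 259 + √149 ≈ 271.21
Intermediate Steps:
o(m, O) = m - 6*O (o(m, O) = -6*O + m = m - 6*O)
√(93 + 56) - (o(2, 8) - 213) = √(93 + 56) - ((2 - 6*8) - 213) = √149 - ((2 - 48) - 213) = √149 - (-46 - 213) = √149 - 1*(-259) = √149 + 259 = 259 + √149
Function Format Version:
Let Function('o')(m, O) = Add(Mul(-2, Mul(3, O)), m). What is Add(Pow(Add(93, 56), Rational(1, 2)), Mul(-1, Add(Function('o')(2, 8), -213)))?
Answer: Add(259, Pow(149, Rational(1, 2))) ≈ 271.21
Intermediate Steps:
Function('o')(m, O) = Add(m, Mul(-6, O)) (Function('o')(m, O) = Add(Mul(-6, O), m) = Add(m, Mul(-6, O)))
Add(Pow(Add(93, 56), Rational(1, 2)), Mul(-1, Add(Function('o')(2, 8), -213))) = Add(Pow(Add(93, 56), Rational(1, 2)), Mul(-1, Add(Add(2, Mul(-6, 8)), -213))) = Add(Pow(149, Rational(1, 2)), Mul(-1, Add(Add(2, -48), -213))) = Add(Pow(149, Rational(1, 2)), Mul(-1, Add(-46, -213))) = Add(Pow(149, Rational(1, 2)), Mul(-1, -259)) = Add(Pow(149, Rational(1, 2)), 259) = Add(259, Pow(149, Rational(1, 2)))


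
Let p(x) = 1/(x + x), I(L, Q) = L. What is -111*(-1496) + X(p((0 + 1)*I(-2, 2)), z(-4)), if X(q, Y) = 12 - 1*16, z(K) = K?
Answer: 166052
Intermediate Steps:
p(x) = 1/(2*x)
X(q, Y) = -4 (X(q, Y) = 12 - 16 = -4)
-111*(-1496) + X(p((0 + 1)*I(-2, 2)), z(-4)) = -111*(-1496) - 4 = 166056 - 4 = 166052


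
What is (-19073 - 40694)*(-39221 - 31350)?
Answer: 4217816957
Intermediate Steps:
(-19073 - 40694)*(-39221 - 31350) = -59767*(-70571) = 4217816957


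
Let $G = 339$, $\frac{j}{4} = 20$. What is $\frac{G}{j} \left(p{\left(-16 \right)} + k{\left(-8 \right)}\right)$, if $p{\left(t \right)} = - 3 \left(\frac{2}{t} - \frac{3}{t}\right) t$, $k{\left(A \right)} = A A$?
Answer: $\frac{22713}{80} \approx 283.91$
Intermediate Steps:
$j = 80$ ($j = 4 \cdot 20 = 80$)
$k{\left(A \right)} = A^{2}$
$p{\left(t \right)} = 3$ ($p{\left(t \right)} = - 3 \left(- \frac{1}{t}\right) t = \frac{3}{t} t = 3$)
$\frac{G}{j} \left(p{\left(-16 \right)} + k{\left(-8 \right)}\right) = \frac{339}{80} \left(3 + \left(-8\right)^{2}\right) = 339 \cdot \frac{1}{80} \left(3 + 64\right) = \frac{339}{80} \cdot 67 = \frac{22713}{80}$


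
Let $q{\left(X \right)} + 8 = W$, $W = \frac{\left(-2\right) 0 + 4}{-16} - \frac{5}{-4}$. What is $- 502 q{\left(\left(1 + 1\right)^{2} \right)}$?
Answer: $3514$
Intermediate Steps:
$W = 1$ ($W = \left(0 + 4\right) \left(- \frac{1}{16}\right) - - \frac{5}{4} = 4 \left(- \frac{1}{16}\right) + \frac{5}{4} = - \frac{1}{4} + \frac{5}{4} = 1$)
$q{\left(X \right)} = -7$ ($q{\left(X \right)} = -8 + 1 = -7$)
$- 502 q{\left(\left(1 + 1\right)^{2} \right)} = \left(-502\right) \left(-7\right) = 3514$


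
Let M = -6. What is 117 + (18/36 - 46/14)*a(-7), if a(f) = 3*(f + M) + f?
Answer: 1716/7 ≈ 245.14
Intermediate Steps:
a(f) = -18 + 4*f (a(f) = 3*(f - 6) + f = 3*(-6 + f) + f = (-18 + 3*f) + f = -18 + 4*f)
117 + (18/36 - 46/14)*a(-7) = 117 + (18/36 - 46/14)*(-18 + 4*(-7)) = 117 + (18*(1/36) - 46*1/14)*(-18 - 28) = 117 + (½ - 23/7)*(-46) = 117 - 39/14*(-46) = 117 + 897/7 = 1716/7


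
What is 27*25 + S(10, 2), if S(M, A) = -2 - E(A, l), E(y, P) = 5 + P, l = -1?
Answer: 669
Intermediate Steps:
S(M, A) = -6 (S(M, A) = -2 - (5 - 1) = -2 - 1*4 = -2 - 4 = -6)
27*25 + S(10, 2) = 27*25 - 6 = 675 - 6 = 669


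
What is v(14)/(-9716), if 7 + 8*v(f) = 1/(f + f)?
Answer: 195/2176384 ≈ 8.9598e-5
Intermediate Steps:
v(f) = -7/8 + 1/(16*f) (v(f) = -7/8 + 1/(8*(f + f)) = -7/8 + 1/(8*((2*f))) = -7/8 + (1/(2*f))/8 = -7/8 + 1/(16*f))
v(14)/(-9716) = ((1/16)*(1 - 14*14)/14)/(-9716) = ((1/16)*(1/14)*(1 - 196))*(-1/9716) = ((1/16)*(1/14)*(-195))*(-1/9716) = -195/224*(-1/9716) = 195/2176384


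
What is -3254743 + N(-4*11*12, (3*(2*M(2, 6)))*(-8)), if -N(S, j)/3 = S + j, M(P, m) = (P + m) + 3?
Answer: -3251575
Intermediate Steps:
M(P, m) = 3 + P + m
N(S, j) = -3*S - 3*j (N(S, j) = -3*(S + j) = -3*S - 3*j)
-3254743 + N(-4*11*12, (3*(2*M(2, 6)))*(-8)) = -3254743 + (-3*(-4*11)*12 - 3*3*(2*(3 + 2 + 6))*(-8)) = -3254743 + (-(-132)*12 - 3*3*(2*11)*(-8)) = -3254743 + (-3*(-528) - 3*3*22*(-8)) = -3254743 + (1584 - 198*(-8)) = -3254743 + (1584 - 3*(-528)) = -3254743 + (1584 + 1584) = -3254743 + 3168 = -3251575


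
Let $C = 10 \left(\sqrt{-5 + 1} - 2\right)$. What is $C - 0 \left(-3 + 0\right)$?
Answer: $-20 + 20 i \approx -20.0 + 20.0 i$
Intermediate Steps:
$C = -20 + 20 i$ ($C = 10 \left(\sqrt{-4} - 2\right) = 10 \left(2 i - 2\right) = 10 \left(-2 + 2 i\right) = -20 + 20 i \approx -20.0 + 20.0 i$)
$C - 0 \left(-3 + 0\right) = \left(-20 + 20 i\right) - 0 \left(-3 + 0\right) = \left(-20 + 20 i\right) - 0 \left(-3\right) = \left(-20 + 20 i\right) - 0 = \left(-20 + 20 i\right) + 0 = -20 + 20 i$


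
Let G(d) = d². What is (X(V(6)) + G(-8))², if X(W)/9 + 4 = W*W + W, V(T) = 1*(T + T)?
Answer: 2050624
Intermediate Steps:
V(T) = 2*T (V(T) = 1*(2*T) = 2*T)
X(W) = -36 + 9*W + 9*W² (X(W) = -36 + 9*(W*W + W) = -36 + 9*(W² + W) = -36 + 9*(W + W²) = -36 + (9*W + 9*W²) = -36 + 9*W + 9*W²)
(X(V(6)) + G(-8))² = ((-36 + 9*(2*6) + 9*(2*6)²) + (-8)²)² = ((-36 + 9*12 + 9*12²) + 64)² = ((-36 + 108 + 9*144) + 64)² = ((-36 + 108 + 1296) + 64)² = (1368 + 64)² = 1432² = 2050624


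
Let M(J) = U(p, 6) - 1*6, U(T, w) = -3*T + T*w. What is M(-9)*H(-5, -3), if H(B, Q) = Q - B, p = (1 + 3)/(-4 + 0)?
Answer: -18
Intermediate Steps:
p = -1 (p = 4/(-4) = 4*(-¼) = -1)
M(J) = -9 (M(J) = -(-3 + 6) - 1*6 = -1*3 - 6 = -3 - 6 = -9)
M(-9)*H(-5, -3) = -9*(-3 - 1*(-5)) = -9*(-3 + 5) = -9*2 = -18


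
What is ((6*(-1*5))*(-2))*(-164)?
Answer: -9840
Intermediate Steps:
((6*(-1*5))*(-2))*(-164) = ((6*(-5))*(-2))*(-164) = -30*(-2)*(-164) = 60*(-164) = -9840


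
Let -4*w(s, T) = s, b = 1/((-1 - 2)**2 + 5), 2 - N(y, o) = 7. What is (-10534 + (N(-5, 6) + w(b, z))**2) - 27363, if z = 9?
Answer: -118766031/3136 ≈ -37872.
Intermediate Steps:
N(y, o) = -5 (N(y, o) = 2 - 1*7 = 2 - 7 = -5)
b = 1/14 (b = 1/((-3)**2 + 5) = 1/(9 + 5) = 1/14 ≈ 0.071429)
w(s, T) = -s/4
(-10534 + (N(-5, 6) + w(b, z))**2) - 27363 = (-10534 + (-5 - 1/4*1/14)**2) - 27363 = (-10534 + (-5 - 1/56)**2) - 27363 = (-10534 + (-281/56)**2) - 27363 = (-10534 + 78961/3136) - 27363 = -32955663/3136 - 27363 = -118766031/3136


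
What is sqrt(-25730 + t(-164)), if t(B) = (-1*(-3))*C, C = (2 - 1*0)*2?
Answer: I*sqrt(25718) ≈ 160.37*I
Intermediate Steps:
C = 4 (C = (2 + 0)*2 = 2*2 = 4)
t(B) = 12 (t(B) = -1*(-3)*4 = 3*4 = 12)
sqrt(-25730 + t(-164)) = sqrt(-25730 + 12) = sqrt(-25718) = I*sqrt(25718)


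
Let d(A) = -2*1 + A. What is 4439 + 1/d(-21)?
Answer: 102096/23 ≈ 4439.0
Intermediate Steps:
d(A) = -2 + A
4439 + 1/d(-21) = 4439 + 1/(-2 - 21) = 4439 + 1/(-23) = 4439 - 1/23 = 102096/23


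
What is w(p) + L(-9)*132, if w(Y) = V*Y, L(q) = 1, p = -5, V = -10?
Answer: 182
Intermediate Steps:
w(Y) = -10*Y
w(p) + L(-9)*132 = -10*(-5) + 1*132 = 50 + 132 = 182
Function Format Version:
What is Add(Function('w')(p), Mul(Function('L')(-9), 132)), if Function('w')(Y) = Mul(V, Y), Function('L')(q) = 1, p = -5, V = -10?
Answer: 182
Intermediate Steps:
Function('w')(Y) = Mul(-10, Y)
Add(Function('w')(p), Mul(Function('L')(-9), 132)) = Add(Mul(-10, -5), Mul(1, 132)) = Add(50, 132) = 182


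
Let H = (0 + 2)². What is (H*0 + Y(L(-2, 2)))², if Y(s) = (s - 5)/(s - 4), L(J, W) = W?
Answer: 9/4 ≈ 2.2500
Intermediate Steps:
H = 4 (H = 2² = 4)
Y(s) = (-5 + s)/(-4 + s)
(H*0 + Y(L(-2, 2)))² = (4*0 + (-5 + 2)/(-4 + 2))² = (0 - 3/(-2))² = (0 - ½*(-3))² = (0 + 3/2)² = (3/2)² = 9/4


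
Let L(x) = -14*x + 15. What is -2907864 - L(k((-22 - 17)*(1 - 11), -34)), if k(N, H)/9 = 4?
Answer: -2907375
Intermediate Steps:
k(N, H) = 36 (k(N, H) = 9*4 = 36)
L(x) = 15 - 14*x
-2907864 - L(k((-22 - 17)*(1 - 11), -34)) = -2907864 - (15 - 14*36) = -2907864 - (15 - 504) = -2907864 - 1*(-489) = -2907864 + 489 = -2907375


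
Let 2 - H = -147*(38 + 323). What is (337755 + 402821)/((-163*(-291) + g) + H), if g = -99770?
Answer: 185144/183 ≈ 1011.7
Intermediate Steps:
H = 53069 (H = 2 - (-147)*(38 + 323) = 2 - (-147)*361 = 2 - 1*(-53067) = 2 + 53067 = 53069)
(337755 + 402821)/((-163*(-291) + g) + H) = (337755 + 402821)/((-163*(-291) - 99770) + 53069) = 740576/((47433 - 99770) + 53069) = 740576/(-52337 + 53069) = 740576/732 = 740576*(1/732) = 185144/183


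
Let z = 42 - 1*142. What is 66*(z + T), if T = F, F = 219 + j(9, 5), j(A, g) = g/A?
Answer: 23672/3 ≈ 7890.7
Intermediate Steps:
F = 1976/9 (F = 219 + 5/9 = 1976/9 ≈ 219.56)
z = -100 (z = 42 - 142 = -100)
T = 1976/9 ≈ 219.56
66*(z + T) = 66*(-100 + 1976/9) = 66*(1076/9) = 23672/3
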